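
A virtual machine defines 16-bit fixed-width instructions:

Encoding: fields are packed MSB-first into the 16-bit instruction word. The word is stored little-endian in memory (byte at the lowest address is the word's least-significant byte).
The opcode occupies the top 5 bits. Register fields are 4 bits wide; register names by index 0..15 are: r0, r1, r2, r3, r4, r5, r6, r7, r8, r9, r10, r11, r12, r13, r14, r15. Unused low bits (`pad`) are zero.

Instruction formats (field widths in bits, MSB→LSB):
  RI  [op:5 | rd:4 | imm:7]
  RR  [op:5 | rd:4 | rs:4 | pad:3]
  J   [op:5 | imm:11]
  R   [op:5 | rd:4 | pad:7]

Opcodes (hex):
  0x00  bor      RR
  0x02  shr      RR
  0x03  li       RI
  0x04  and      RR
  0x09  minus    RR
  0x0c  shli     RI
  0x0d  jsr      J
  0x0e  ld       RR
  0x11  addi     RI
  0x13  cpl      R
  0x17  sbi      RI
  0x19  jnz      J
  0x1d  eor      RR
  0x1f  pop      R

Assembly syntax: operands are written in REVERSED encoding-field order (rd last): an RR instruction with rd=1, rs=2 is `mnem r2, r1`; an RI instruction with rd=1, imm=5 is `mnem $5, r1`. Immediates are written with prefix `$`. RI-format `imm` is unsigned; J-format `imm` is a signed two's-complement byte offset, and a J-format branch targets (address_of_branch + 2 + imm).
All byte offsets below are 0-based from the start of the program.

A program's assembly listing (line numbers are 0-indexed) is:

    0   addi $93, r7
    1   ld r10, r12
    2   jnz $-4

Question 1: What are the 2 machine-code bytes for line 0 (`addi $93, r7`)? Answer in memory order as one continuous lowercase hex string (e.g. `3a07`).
dd8b

0. addi fields op=0x11:5|rd=7:4|imm=93:7 → word 8bddh → dd 8b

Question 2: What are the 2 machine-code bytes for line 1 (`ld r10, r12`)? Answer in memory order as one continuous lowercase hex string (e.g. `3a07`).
line 1 (ld): pack op=0xe:5|rd=12:4|rs=10:4|pad=0:3 = 0x7650; little→ 50 76

5076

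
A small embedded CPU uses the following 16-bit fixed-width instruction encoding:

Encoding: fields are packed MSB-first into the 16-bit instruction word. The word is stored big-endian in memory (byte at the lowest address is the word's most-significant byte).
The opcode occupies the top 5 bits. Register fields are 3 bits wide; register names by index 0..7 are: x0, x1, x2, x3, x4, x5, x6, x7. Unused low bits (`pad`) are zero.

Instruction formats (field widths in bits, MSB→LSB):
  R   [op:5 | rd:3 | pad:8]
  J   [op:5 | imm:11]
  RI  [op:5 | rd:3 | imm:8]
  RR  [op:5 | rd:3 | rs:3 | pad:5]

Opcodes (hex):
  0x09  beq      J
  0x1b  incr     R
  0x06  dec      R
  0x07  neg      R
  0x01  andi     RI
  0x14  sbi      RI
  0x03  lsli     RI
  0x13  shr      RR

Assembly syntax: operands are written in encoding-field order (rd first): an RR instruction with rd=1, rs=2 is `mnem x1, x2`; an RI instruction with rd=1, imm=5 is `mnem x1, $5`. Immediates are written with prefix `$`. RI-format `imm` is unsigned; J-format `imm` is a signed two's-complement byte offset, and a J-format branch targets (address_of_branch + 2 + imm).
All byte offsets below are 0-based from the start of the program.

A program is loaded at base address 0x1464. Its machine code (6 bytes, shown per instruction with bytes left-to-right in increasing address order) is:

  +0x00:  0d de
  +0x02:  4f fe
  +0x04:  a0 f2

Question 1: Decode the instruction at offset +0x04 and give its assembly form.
sbi x0, $242

[04] a0 f2 → 0xa0f2
  op=0xa0f2>>11=0x14 ⇒ sbi (RI)
  [10:8] rd=0 = x0
  [7:0] imm=242 = $242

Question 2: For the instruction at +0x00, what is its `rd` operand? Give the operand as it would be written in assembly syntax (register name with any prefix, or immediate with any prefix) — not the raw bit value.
x5

@+00  big-endian(0d de) = 0x0dde
  op=0x0dde>>11=0x1 ⇒ andi (RI)
  rd: (w>>8)&0x7=0x5 → x5
  imm: (w>>0)&0xff=0xde → $222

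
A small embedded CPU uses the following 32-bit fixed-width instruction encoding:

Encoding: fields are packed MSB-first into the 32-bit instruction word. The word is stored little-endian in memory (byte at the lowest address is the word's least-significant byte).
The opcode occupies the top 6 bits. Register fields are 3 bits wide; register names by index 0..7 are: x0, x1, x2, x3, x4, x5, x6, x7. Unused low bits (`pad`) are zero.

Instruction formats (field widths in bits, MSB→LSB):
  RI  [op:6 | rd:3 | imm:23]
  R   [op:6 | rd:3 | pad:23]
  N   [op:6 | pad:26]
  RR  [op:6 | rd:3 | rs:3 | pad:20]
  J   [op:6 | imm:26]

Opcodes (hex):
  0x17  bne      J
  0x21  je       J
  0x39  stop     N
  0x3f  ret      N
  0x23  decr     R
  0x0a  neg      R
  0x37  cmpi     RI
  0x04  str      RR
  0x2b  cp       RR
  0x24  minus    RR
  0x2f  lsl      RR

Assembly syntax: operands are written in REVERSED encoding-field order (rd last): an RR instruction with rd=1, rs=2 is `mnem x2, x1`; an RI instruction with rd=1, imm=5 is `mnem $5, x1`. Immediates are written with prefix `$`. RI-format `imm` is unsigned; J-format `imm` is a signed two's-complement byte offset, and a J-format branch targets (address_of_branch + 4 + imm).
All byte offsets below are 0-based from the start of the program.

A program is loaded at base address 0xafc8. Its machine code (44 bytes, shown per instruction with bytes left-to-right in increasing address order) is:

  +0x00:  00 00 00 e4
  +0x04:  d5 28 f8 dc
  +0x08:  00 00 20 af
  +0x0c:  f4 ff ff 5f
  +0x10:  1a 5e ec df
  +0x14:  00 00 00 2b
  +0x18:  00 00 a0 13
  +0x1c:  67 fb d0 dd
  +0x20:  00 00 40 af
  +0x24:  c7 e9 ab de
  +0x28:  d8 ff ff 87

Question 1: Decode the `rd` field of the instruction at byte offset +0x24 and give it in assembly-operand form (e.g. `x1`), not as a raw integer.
off 0x24: read c7 e9 ab de as little → 0xdeabe9c7
  op=0xdeabe9c7>>26=0x37 ⇒ cmpi (RI)
  rd@[25:23]=0x5 ⇒ x5
  imm@[22:0]=0x2be9c7 ⇒ $2877895

x5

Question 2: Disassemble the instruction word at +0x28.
je $-40

+0x28: d8 ff ff 87 ⇒ word 0x87ffffd8 (little)
  opcode bits[31:26]=0x21: je/J
  [25:0] imm=67108824 (s26→-40) = $-40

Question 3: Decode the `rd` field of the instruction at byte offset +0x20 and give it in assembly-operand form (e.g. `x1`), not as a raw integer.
x6

+0x20: 00 00 40 af ⇒ word 0xaf400000 (little)
  opcode bits[31:26]=0x2b: cp/RR
  [25:23] rd=6 = x6
  [22:20] rs=4 = x4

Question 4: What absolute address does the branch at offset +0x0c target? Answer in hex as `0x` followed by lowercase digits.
0xafcc

+0x0c: f4 ff ff 5f ⇒ word 0x5ffffff4 (little)
  op=0x5ffffff4>>26=0x17 ⇒ bne (J)
  imm: (w>>0)&0x3ffffff=0x3fffff4 (s26→-12) → $-12
  target = base 0xafc8 + off 0x0c + 4 + imm -12 = 0xafcc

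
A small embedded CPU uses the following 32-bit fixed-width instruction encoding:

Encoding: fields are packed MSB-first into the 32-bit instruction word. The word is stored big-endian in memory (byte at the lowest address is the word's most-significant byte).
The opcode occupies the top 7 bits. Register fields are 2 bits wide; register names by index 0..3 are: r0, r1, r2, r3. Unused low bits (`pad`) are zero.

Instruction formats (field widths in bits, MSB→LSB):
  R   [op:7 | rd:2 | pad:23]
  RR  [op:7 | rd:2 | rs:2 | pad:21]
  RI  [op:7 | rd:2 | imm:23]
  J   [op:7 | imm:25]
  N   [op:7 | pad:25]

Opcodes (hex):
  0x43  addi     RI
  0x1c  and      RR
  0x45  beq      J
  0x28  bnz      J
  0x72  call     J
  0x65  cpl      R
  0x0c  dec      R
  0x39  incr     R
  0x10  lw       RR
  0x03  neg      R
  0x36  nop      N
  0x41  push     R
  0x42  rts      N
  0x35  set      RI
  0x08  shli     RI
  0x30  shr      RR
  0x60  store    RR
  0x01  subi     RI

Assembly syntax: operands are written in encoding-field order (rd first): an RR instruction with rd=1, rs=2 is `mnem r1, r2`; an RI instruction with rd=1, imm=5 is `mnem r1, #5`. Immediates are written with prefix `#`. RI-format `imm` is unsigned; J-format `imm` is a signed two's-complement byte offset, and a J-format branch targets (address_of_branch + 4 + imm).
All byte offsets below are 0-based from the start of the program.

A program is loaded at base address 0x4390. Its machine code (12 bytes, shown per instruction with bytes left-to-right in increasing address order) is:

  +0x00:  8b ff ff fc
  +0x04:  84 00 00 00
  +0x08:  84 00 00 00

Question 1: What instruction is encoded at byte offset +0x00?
beq #-4

+0x00: 8b ff ff fc ⇒ word 0x8bfffffc (big)
  op=0x8bfffffc>>25=0x45 ⇒ beq (J)
  imm@[24:0]=0x1fffffc (s25→-4) ⇒ #-4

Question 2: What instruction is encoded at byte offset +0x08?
@+08  big-endian(84 00 00 00) = 0x84000000
  op=0x84000000>>25=0x42 ⇒ rts (N)

rts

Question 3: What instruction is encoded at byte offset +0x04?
rts

[04] 84 00 00 00 → 0x84000000
  op=0x84000000>>25=0x42 ⇒ rts (N)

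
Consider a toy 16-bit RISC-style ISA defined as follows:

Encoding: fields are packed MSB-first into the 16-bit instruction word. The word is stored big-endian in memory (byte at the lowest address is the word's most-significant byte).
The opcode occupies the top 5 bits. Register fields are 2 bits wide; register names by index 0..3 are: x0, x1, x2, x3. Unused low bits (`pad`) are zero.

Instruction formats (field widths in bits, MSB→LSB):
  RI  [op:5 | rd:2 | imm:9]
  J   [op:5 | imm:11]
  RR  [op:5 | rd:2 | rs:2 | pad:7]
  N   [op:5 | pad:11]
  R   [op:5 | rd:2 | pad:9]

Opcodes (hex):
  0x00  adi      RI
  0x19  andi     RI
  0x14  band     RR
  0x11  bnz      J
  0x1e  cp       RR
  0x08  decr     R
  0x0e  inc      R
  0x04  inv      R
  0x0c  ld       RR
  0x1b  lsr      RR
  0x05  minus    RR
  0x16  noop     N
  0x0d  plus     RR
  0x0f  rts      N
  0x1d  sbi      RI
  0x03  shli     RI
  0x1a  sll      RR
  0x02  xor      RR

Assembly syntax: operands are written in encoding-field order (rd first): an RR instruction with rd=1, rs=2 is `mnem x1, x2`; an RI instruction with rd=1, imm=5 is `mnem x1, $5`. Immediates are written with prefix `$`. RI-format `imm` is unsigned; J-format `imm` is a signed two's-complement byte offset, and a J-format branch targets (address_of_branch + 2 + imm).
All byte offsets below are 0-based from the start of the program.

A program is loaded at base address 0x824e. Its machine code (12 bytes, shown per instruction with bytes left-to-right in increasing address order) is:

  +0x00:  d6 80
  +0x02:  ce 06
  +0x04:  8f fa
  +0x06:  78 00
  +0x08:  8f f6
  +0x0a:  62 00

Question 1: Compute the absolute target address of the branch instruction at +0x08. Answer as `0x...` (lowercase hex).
off 0x08: read 8f f6 as big → 0x8ff6
  op=0x8ff6>>11=0x11 ⇒ bnz (J)
  imm@[10:0]=0x7f6 (s11→-10) ⇒ $-10
  target = base 0x824e + off 0x08 + 2 + imm -10 = 0x824e

0x824e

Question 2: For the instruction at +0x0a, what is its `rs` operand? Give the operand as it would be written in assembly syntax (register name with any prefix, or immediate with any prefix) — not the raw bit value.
x0

off 0x0a: read 62 00 as big → 0x6200
  top 5b → 0xc → ld [RR]
  rd: (w>>9)&0x3=0x1 → x1
  rs: (w>>7)&0x3=0x0 → x0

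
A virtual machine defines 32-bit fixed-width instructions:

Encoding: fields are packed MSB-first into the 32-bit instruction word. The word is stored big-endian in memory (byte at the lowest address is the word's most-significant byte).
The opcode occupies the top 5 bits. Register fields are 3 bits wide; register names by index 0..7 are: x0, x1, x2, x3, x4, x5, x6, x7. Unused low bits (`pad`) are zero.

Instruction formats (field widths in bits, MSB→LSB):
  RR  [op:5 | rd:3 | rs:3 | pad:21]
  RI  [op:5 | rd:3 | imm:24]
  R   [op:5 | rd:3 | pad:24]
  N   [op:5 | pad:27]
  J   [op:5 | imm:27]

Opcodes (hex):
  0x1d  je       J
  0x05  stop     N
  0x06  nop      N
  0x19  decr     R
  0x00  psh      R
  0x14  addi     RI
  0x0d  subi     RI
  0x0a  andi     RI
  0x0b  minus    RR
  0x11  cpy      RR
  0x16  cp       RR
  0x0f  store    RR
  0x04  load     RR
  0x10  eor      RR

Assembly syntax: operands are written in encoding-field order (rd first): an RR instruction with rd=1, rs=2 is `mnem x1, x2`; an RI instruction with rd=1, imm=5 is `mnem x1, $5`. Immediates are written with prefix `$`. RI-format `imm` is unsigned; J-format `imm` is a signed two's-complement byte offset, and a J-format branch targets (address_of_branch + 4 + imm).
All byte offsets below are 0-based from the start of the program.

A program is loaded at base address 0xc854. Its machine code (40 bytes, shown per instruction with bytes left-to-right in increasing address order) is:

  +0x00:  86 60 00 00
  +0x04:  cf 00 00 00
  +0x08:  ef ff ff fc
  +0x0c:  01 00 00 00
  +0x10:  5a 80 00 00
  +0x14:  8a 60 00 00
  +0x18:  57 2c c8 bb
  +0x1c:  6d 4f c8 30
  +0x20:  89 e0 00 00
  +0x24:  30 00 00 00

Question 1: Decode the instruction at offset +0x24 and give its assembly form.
nop

+0x24: 30 00 00 00 ⇒ word 0x30000000 (big)
  top 5b → 0x6 → nop [N]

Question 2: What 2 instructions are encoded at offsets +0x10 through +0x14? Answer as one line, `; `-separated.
minus x2, x4; cpy x2, x3

off 0x10: read 5a 80 00 00 as big → 0x5a800000
  opcode bits[31:27]=0xb: minus/RR
  rd: (w>>24)&0x7=0x2 → x2
  rs: (w>>21)&0x7=0x4 → x4
off 0x14: read 8a 60 00 00 as big → 0x8a600000
  opcode bits[31:27]=0x11: cpy/RR
  rd: (w>>24)&0x7=0x2 → x2
  rs: (w>>21)&0x7=0x3 → x3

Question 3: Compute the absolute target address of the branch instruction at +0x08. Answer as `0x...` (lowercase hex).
0xc85c

off 0x08: read ef ff ff fc as big → 0xeffffffc
  opcode bits[31:27]=0x1d: je/J
  imm@[26:0]=0x7fffffc (s27→-4) ⇒ $-4
  target = base 0xc854 + off 0x08 + 4 + imm -4 = 0xc85c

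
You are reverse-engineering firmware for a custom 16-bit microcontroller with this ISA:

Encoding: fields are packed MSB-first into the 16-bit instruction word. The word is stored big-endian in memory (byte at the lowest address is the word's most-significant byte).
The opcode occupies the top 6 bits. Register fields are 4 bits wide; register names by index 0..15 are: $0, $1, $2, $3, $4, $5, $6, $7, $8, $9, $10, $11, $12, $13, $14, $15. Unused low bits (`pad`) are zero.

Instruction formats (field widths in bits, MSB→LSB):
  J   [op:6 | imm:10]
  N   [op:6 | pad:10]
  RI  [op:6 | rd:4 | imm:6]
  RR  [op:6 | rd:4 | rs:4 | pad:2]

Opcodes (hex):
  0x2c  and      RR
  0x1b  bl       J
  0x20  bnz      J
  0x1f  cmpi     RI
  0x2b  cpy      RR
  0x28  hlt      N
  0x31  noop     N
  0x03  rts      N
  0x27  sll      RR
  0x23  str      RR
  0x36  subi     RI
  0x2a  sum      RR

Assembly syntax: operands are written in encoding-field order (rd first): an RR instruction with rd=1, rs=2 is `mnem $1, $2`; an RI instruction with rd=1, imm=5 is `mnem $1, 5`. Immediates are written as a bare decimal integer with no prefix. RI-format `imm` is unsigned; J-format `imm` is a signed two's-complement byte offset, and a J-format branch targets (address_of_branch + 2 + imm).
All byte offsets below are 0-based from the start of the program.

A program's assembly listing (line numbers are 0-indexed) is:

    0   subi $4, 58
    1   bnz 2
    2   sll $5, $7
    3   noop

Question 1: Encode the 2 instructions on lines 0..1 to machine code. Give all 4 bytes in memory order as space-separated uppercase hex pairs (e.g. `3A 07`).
D9 3A 80 02

0. subi fields op=0x36:6|rd=4:4|imm=58:6 → word d93ah → d9 3a
1. bnz fields op=0x20:6|imm=2:10 → word 8002h → 80 02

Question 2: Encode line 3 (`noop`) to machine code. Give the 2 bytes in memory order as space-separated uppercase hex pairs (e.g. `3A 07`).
C4 00

3. noop fields op=0x31:6|pad=0:10 → word c400h → c4 00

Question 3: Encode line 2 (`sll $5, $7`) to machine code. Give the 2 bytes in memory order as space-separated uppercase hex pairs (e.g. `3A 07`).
9D 5C

line 2 (sll): pack op=0x27:6|rd=5:4|rs=7:4|pad=0:2 = 0x9d5c; big→ 9d 5c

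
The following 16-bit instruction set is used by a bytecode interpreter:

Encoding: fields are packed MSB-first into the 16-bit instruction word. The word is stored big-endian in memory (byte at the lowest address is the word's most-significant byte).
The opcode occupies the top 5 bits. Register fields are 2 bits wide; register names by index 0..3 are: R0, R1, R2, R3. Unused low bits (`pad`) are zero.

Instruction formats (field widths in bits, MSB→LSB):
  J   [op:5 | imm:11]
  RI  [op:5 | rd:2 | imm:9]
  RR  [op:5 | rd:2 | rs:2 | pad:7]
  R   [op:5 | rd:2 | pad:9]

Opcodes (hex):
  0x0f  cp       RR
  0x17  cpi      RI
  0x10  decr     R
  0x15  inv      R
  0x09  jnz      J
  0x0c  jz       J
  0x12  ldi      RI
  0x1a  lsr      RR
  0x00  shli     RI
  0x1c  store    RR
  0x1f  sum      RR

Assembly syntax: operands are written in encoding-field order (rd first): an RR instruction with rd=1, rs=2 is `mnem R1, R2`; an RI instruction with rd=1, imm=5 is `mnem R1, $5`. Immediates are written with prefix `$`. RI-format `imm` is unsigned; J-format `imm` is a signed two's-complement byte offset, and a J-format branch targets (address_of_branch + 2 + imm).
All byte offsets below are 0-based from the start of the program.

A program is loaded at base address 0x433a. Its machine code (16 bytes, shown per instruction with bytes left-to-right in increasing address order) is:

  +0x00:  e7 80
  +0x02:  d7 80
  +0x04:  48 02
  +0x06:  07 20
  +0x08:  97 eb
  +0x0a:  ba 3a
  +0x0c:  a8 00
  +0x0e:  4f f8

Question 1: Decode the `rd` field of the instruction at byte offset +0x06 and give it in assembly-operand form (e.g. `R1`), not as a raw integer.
[06] 07 20 → 0x0720
  opcode bits[15:11]=0x0: shli/RI
  rd@[10:9]=0x3 ⇒ R3
  imm@[8:0]=0x120 ⇒ $288

R3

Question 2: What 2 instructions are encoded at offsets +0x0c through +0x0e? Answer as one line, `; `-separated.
inv R0; jnz $-8

+0x0c: a8 00 ⇒ word 0xa800 (big)
  op=0xa800>>11=0x15 ⇒ inv (R)
  rd: (w>>9)&0x3=0x0 → R0
+0x0e: 4f f8 ⇒ word 0x4ff8 (big)
  op=0x4ff8>>11=0x9 ⇒ jnz (J)
  imm: (w>>0)&0x7ff=0x7f8 (s11→-8) → $-8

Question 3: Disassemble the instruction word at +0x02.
lsr R3, R3

@+02  big-endian(d7 80) = 0xd780
  op=0xd780>>11=0x1a ⇒ lsr (RR)
  rd@[10:9]=0x3 ⇒ R3
  rs@[8:7]=0x3 ⇒ R3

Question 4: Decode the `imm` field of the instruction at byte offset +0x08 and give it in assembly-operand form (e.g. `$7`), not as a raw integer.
[08] 97 eb → 0x97eb
  top 5b → 0x12 → ldi [RI]
  rd@[10:9]=0x3 ⇒ R3
  imm@[8:0]=0x1eb ⇒ $491

$491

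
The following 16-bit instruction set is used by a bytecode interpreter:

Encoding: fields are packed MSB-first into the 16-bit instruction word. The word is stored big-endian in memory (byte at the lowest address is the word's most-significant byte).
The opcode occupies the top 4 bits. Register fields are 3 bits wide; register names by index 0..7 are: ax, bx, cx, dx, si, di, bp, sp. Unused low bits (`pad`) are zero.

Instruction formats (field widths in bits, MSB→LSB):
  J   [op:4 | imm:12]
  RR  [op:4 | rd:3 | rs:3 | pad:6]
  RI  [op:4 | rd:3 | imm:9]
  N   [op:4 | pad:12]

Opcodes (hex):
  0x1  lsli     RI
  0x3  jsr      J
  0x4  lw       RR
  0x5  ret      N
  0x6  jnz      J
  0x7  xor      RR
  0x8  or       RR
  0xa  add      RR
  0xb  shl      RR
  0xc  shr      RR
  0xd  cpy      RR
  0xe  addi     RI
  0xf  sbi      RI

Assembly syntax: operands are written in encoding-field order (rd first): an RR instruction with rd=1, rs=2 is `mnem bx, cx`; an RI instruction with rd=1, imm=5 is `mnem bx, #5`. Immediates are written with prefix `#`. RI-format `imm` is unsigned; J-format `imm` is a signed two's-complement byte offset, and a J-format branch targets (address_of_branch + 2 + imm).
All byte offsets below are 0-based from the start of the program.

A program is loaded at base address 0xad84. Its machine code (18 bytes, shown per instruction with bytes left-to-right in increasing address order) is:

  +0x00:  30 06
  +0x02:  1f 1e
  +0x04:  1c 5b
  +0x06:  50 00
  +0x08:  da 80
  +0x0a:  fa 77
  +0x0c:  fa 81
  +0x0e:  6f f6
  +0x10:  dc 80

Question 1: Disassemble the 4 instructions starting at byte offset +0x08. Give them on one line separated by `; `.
+0x08: da 80 ⇒ word 0xda80 (big)
  opcode bits[15:12]=0xd: cpy/RR
  [11:9] rd=5 = di
  [8:6] rs=2 = cx
+0x0a: fa 77 ⇒ word 0xfa77 (big)
  opcode bits[15:12]=0xf: sbi/RI
  [11:9] rd=5 = di
  [8:0] imm=119 = #119
+0x0c: fa 81 ⇒ word 0xfa81 (big)
  opcode bits[15:12]=0xf: sbi/RI
  [11:9] rd=5 = di
  [8:0] imm=129 = #129
+0x0e: 6f f6 ⇒ word 0x6ff6 (big)
  opcode bits[15:12]=0x6: jnz/J
  [11:0] imm=4086 (s12→-10) = #-10

cpy di, cx; sbi di, #119; sbi di, #129; jnz #-10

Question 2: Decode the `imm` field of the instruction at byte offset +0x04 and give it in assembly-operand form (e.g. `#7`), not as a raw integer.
#91

[04] 1c 5b → 0x1c5b
  op=0x1c5b>>12=0x1 ⇒ lsli (RI)
  rd@[11:9]=0x6 ⇒ bp
  imm@[8:0]=0x5b ⇒ #91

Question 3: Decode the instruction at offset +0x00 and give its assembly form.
jsr #6

+0x00: 30 06 ⇒ word 0x3006 (big)
  top 4b → 0x3 → jsr [J]
  imm: (w>>0)&0xfff=0x6 → #6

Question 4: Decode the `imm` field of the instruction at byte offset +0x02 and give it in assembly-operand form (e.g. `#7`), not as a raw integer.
[02] 1f 1e → 0x1f1e
  opcode bits[15:12]=0x1: lsli/RI
  [11:9] rd=7 = sp
  [8:0] imm=286 = #286

#286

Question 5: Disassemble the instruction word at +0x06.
+0x06: 50 00 ⇒ word 0x5000 (big)
  opcode bits[15:12]=0x5: ret/N

ret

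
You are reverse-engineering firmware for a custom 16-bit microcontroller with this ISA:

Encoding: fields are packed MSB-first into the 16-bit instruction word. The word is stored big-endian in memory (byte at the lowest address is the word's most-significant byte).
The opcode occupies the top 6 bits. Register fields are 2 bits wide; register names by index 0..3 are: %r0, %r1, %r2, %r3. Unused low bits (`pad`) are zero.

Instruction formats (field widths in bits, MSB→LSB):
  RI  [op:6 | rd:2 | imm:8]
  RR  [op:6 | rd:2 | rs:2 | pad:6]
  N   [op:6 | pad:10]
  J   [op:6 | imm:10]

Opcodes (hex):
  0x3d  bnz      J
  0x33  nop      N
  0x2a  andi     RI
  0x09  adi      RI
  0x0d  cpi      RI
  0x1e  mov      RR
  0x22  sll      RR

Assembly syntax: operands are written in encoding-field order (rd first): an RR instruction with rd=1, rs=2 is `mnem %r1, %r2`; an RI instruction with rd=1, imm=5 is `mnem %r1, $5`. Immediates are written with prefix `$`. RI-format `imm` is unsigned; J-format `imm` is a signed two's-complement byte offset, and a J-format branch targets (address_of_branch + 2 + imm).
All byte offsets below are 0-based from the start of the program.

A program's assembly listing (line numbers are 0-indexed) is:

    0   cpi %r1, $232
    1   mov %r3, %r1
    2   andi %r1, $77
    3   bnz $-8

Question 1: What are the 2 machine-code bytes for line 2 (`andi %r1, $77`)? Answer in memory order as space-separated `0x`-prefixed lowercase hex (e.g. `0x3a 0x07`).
L2: andi op=0x2a:6|rd=1:2|imm=77:8 ⇒ 0xa94d ⇒ big a9 4d

0xa9 0x4d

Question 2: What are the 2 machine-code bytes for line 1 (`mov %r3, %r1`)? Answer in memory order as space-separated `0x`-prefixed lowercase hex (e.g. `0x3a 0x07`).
0x7b 0x40

L1: mov op=0x1e:6|rd=3:2|rs=1:2|pad=0:6 ⇒ 0x7b40 ⇒ big 7b 40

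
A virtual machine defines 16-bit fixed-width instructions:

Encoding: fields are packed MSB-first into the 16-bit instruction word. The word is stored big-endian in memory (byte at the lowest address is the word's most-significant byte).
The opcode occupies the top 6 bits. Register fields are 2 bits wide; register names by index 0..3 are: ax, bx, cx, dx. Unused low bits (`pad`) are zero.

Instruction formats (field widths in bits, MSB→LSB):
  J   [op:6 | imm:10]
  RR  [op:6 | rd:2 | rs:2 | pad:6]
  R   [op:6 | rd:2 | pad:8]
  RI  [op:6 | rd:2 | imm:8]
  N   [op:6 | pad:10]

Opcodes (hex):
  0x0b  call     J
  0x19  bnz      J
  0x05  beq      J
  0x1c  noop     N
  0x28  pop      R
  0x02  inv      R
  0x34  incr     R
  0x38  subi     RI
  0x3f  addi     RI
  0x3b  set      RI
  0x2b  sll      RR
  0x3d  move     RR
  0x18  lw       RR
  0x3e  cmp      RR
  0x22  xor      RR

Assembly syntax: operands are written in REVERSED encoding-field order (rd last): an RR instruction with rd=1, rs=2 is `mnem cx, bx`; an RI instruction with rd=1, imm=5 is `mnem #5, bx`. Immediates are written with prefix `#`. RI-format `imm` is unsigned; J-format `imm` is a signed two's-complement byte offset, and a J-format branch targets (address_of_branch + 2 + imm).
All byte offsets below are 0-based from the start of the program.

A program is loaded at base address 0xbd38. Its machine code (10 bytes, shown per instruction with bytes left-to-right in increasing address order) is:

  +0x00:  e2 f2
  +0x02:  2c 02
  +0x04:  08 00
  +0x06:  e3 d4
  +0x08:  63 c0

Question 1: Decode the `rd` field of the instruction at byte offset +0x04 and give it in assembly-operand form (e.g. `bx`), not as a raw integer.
ax

+0x04: 08 00 ⇒ word 0x0800 (big)
  op=0x0800>>10=0x2 ⇒ inv (R)
  rd@[9:8]=0x0 ⇒ ax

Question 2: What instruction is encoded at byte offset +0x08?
@+08  big-endian(63 c0) = 0x63c0
  op=0x63c0>>10=0x18 ⇒ lw (RR)
  rd@[9:8]=0x3 ⇒ dx
  rs@[7:6]=0x3 ⇒ dx

lw dx, dx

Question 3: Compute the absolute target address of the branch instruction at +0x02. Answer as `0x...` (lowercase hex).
off 0x02: read 2c 02 as big → 0x2c02
  top 6b → 0xb → call [J]
  imm: (w>>0)&0x3ff=0x2 → #2
  target = base 0xbd38 + off 0x02 + 2 + imm 2 = 0xbd3e

0xbd3e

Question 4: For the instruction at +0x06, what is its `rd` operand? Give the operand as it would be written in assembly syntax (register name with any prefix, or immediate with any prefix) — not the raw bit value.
dx

off 0x06: read e3 d4 as big → 0xe3d4
  opcode bits[15:10]=0x38: subi/RI
  rd@[9:8]=0x3 ⇒ dx
  imm@[7:0]=0xd4 ⇒ #212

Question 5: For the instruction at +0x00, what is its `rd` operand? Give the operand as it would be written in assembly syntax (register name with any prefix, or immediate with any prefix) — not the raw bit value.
cx

[00] e2 f2 → 0xe2f2
  op=0xe2f2>>10=0x38 ⇒ subi (RI)
  rd: (w>>8)&0x3=0x2 → cx
  imm: (w>>0)&0xff=0xf2 → #242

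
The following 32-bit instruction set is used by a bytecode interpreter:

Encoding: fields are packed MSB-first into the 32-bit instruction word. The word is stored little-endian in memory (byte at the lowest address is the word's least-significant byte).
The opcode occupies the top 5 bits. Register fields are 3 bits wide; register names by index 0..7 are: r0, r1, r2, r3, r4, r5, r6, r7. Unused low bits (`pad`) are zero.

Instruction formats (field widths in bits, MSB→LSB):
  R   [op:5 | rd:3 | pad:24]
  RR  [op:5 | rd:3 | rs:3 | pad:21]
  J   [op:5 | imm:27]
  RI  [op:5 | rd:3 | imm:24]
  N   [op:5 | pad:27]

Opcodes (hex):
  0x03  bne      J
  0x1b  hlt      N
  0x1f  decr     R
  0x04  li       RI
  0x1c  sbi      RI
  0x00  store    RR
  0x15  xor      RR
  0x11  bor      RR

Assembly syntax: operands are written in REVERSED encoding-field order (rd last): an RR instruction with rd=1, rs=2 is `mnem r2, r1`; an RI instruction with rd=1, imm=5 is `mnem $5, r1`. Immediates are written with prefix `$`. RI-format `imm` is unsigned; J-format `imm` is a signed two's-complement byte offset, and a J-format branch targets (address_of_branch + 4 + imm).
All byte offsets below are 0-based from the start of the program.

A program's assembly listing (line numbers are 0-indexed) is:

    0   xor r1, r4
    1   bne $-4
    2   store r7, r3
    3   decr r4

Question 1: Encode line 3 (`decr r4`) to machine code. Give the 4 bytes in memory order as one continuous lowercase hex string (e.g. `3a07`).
line 3 (decr): pack op=0x1f:5|rd=4:3|pad=0:24 = 0xfc000000; little→ 00 00 00 fc

000000fc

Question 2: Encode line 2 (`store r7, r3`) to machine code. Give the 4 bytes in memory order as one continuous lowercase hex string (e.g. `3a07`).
L2: store op=0x0:5|rd=3:3|rs=7:3|pad=0:21 ⇒ 0x03e00000 ⇒ little 00 00 e0 03

0000e003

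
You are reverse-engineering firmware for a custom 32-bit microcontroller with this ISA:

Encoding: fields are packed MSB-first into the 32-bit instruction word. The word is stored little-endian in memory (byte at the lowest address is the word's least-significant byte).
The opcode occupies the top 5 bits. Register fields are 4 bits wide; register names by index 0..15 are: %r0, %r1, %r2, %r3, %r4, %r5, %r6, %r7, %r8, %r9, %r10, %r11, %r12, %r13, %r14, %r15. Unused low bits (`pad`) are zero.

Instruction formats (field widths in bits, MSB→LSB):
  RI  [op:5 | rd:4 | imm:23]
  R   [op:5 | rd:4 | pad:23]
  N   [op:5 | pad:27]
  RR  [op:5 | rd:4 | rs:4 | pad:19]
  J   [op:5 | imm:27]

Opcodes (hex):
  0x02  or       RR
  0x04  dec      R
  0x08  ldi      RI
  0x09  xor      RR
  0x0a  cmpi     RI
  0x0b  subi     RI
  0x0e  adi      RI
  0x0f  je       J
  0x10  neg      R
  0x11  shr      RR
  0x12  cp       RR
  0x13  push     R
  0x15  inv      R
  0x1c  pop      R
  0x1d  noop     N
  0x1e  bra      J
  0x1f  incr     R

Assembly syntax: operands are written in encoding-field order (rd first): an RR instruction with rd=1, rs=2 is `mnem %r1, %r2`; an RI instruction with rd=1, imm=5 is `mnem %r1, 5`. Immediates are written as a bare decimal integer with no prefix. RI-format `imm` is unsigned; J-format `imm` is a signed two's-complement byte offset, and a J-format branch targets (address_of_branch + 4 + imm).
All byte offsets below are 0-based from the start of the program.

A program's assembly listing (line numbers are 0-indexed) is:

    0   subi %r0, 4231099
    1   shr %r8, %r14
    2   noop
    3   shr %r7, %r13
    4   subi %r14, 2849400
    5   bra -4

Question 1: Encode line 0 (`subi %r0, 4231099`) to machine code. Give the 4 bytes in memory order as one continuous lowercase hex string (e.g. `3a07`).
bb8f4058

0. subi fields op=0xb:5|rd=0:4|imm=4231099:23 → word 58408fbbh → bb 8f 40 58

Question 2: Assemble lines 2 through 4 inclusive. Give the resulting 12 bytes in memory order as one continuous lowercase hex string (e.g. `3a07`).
L2: noop op=0x1d:5|pad=0:27 ⇒ 0xe8000000 ⇒ little 00 00 00 e8
L3: shr op=0x11:5|rd=7:4|rs=13:4|pad=0:19 ⇒ 0x8be80000 ⇒ little 00 00 e8 8b
L4: subi op=0xb:5|rd=14:4|imm=2849400:23 ⇒ 0x5f2b7a78 ⇒ little 78 7a 2b 5f

000000e80000e88b787a2b5f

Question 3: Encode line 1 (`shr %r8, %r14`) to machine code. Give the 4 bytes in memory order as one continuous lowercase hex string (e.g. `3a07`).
line 1 (shr): pack op=0x11:5|rd=8:4|rs=14:4|pad=0:19 = 0x8c700000; little→ 00 00 70 8c

0000708c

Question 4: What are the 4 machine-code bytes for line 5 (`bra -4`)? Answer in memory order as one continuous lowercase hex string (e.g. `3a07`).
fcfffff7

L5: bra op=0x1e:5|imm=-4:27 ⇒ 0xf7fffffc ⇒ little fc ff ff f7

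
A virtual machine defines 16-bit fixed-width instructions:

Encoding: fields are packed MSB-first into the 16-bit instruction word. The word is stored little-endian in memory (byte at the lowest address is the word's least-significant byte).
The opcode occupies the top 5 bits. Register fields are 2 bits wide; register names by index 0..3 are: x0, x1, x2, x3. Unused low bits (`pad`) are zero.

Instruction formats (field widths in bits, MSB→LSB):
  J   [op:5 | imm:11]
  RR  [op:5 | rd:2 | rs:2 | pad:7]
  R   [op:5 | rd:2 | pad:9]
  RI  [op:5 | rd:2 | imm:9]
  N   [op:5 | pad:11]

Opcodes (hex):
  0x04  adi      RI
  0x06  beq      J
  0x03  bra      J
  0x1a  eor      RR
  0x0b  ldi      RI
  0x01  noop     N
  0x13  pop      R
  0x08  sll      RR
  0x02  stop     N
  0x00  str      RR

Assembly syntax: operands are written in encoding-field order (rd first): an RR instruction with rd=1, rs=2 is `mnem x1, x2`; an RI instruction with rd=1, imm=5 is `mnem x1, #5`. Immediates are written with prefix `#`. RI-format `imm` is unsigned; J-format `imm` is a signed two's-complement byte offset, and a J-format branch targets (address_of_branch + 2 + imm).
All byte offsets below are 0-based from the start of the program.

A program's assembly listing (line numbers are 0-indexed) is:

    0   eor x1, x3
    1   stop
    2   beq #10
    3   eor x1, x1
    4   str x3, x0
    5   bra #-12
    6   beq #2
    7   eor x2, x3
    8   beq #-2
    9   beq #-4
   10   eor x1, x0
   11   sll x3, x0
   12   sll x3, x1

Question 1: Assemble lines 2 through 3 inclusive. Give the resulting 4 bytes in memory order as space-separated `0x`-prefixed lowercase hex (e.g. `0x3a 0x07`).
line 2 (beq): pack op=0x6:5|imm=10:11 = 0x300a; little→ 0a 30
line 3 (eor): pack op=0x1a:5|rd=1:2|rs=1:2|pad=0:7 = 0xd280; little→ 80 d2

0x0a 0x30 0x80 0xd2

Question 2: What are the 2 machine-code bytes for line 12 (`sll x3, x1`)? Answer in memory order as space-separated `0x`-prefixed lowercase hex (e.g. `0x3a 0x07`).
12. sll fields op=0x8:5|rd=3:2|rs=1:2|pad=0:7 → word 4680h → 80 46

0x80 0x46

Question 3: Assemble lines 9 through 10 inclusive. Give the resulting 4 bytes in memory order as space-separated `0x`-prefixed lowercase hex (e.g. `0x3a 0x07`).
0xfc 0x37 0x00 0xd2

line 9 (beq): pack op=0x6:5|imm=-4:11 = 0x37fc; little→ fc 37
line 10 (eor): pack op=0x1a:5|rd=1:2|rs=0:2|pad=0:7 = 0xd200; little→ 00 d2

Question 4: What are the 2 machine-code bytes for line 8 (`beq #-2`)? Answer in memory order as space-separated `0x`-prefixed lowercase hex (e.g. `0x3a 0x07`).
line 8 (beq): pack op=0x6:5|imm=-2:11 = 0x37fe; little→ fe 37

0xfe 0x37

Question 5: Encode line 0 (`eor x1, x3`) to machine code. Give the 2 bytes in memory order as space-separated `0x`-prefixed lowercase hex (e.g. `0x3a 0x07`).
0x80 0xd3

line 0 (eor): pack op=0x1a:5|rd=1:2|rs=3:2|pad=0:7 = 0xd380; little→ 80 d3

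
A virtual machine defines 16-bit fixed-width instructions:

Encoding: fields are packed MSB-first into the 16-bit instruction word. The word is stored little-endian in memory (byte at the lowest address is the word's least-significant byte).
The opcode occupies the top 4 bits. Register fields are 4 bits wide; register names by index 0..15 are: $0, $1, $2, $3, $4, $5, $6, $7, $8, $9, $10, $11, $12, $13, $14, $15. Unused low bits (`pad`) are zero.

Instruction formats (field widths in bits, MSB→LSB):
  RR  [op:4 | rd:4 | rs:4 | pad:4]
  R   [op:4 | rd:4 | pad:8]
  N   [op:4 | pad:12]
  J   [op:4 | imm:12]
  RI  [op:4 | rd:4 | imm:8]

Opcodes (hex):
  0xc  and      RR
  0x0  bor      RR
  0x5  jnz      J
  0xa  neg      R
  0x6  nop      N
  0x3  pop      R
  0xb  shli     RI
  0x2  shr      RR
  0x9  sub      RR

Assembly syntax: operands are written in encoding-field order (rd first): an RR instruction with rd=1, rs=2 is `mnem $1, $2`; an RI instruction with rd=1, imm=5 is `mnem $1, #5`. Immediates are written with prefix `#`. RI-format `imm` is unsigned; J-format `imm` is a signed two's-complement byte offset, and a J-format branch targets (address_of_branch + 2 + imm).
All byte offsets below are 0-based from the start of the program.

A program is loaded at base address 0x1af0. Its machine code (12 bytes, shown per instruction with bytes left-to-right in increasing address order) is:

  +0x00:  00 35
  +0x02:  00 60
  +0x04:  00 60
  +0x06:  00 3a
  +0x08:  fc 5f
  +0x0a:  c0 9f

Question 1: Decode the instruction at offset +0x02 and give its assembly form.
nop

off 0x02: read 00 60 as little → 0x6000
  top 4b → 0x6 → nop [N]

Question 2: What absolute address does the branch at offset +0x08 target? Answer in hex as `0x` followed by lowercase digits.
[08] fc 5f → 0x5ffc
  opcode bits[15:12]=0x5: jnz/J
  imm: (w>>0)&0xfff=0xffc (s12→-4) → #-4
  target = base 0x1af0 + off 0x08 + 2 + imm -4 = 0x1af6

0x1af6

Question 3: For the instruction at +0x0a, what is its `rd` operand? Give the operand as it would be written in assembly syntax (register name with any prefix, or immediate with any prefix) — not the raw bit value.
$15

+0x0a: c0 9f ⇒ word 0x9fc0 (little)
  top 4b → 0x9 → sub [RR]
  rd@[11:8]=0xf ⇒ $15
  rs@[7:4]=0xc ⇒ $12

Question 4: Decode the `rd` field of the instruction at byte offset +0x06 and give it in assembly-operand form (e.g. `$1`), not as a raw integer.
off 0x06: read 00 3a as little → 0x3a00
  opcode bits[15:12]=0x3: pop/R
  rd@[11:8]=0xa ⇒ $10

$10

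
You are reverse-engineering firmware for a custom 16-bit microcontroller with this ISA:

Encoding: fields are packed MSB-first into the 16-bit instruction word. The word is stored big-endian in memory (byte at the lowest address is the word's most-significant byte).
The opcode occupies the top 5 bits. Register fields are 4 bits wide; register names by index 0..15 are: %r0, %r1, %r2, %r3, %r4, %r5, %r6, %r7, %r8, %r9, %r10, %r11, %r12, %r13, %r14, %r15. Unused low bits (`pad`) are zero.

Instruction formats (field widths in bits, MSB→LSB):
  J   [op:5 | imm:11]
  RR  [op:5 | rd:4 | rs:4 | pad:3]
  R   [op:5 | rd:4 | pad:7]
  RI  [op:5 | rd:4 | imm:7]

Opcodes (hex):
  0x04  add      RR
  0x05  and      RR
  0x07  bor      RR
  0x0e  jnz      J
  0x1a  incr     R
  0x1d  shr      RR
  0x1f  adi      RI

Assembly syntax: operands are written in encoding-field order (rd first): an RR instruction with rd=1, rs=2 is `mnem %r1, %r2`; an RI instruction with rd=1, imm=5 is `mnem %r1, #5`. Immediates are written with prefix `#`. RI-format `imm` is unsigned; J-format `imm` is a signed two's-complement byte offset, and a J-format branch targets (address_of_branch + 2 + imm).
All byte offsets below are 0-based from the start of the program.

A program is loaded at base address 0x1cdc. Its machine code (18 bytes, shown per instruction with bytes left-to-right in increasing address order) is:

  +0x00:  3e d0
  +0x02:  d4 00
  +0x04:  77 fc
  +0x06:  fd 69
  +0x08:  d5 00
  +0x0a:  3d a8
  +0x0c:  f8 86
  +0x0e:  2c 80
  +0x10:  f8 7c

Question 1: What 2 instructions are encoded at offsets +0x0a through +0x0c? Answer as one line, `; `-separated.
bor %r11, %r5; adi %r1, #6

+0x0a: 3d a8 ⇒ word 0x3da8 (big)
  top 5b → 0x7 → bor [RR]
  rd: (w>>7)&0xf=0xb → %r11
  rs: (w>>3)&0xf=0x5 → %r5
+0x0c: f8 86 ⇒ word 0xf886 (big)
  top 5b → 0x1f → adi [RI]
  rd: (w>>7)&0xf=0x1 → %r1
  imm: (w>>0)&0x7f=0x6 → #6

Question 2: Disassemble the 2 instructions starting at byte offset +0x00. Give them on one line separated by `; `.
bor %r13, %r10; incr %r8

+0x00: 3e d0 ⇒ word 0x3ed0 (big)
  top 5b → 0x7 → bor [RR]
  rd@[10:7]=0xd ⇒ %r13
  rs@[6:3]=0xa ⇒ %r10
+0x02: d4 00 ⇒ word 0xd400 (big)
  top 5b → 0x1a → incr [R]
  rd@[10:7]=0x8 ⇒ %r8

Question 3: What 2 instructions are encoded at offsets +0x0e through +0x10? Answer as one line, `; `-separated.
[0e] 2c 80 → 0x2c80
  op=0x2c80>>11=0x5 ⇒ and (RR)
  rd@[10:7]=0x9 ⇒ %r9
  rs@[6:3]=0x0 ⇒ %r0
[10] f8 7c → 0xf87c
  op=0xf87c>>11=0x1f ⇒ adi (RI)
  rd@[10:7]=0x0 ⇒ %r0
  imm@[6:0]=0x7c ⇒ #124

and %r9, %r0; adi %r0, #124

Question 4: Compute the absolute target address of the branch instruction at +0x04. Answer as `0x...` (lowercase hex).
0x1cde

+0x04: 77 fc ⇒ word 0x77fc (big)
  top 5b → 0xe → jnz [J]
  [10:0] imm=2044 (s11→-4) = #-4
  target = base 0x1cdc + off 0x04 + 2 + imm -4 = 0x1cde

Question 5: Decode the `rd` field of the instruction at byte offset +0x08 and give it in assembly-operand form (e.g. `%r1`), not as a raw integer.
%r10

off 0x08: read d5 00 as big → 0xd500
  top 5b → 0x1a → incr [R]
  rd@[10:7]=0xa ⇒ %r10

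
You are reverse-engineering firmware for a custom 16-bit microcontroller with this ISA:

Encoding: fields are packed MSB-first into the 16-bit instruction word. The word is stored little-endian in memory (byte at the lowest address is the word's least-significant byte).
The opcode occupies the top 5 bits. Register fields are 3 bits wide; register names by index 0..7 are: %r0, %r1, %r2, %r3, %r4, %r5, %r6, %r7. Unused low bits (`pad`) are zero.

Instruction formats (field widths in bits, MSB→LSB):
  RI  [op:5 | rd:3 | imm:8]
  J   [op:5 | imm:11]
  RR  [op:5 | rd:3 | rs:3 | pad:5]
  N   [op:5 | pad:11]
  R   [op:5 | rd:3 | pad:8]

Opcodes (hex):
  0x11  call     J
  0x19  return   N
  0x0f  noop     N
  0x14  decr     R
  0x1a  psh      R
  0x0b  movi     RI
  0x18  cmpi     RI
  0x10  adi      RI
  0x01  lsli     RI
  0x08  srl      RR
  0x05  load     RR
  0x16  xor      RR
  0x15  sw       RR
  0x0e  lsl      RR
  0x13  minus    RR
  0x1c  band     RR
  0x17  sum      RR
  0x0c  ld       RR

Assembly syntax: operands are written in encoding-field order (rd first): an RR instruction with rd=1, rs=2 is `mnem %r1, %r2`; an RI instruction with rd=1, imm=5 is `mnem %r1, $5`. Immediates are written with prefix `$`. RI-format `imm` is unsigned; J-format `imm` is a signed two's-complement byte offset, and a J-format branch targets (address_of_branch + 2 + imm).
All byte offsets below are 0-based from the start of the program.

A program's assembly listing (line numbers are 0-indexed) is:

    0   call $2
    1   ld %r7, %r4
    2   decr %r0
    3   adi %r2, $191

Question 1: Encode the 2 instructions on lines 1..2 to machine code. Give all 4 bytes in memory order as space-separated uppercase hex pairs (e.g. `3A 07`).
80 67 00 A0

1. ld fields op=0xc:5|rd=7:3|rs=4:3|pad=0:5 → word 6780h → 80 67
2. decr fields op=0x14:5|rd=0:3|pad=0:8 → word a000h → 00 a0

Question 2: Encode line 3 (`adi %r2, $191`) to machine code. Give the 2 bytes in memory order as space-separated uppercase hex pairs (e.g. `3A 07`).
BF 82

line 3 (adi): pack op=0x10:5|rd=2:3|imm=191:8 = 0x82bf; little→ bf 82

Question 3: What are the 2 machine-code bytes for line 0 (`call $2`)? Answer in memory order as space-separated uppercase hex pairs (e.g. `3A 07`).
02 88

L0: call op=0x11:5|imm=2:11 ⇒ 0x8802 ⇒ little 02 88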